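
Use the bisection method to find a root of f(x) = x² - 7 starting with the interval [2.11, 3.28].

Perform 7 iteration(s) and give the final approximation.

f(x) = x² - 7
Initial interval: [2.11, 3.28]

Iteration 1:
  c_1 = (2.110000 + 3.280000)/2 = 2.695000
  f(c_1) = f(2.695000) = 0.263025
  f(a) × f(c) < 0, new interval: [2.110000, 2.695000]
Iteration 2:
  c_2 = (2.110000 + 2.695000)/2 = 2.402500
  f(c_2) = f(2.402500) = -1.227994
  f(a) × f(c) ≥ 0, new interval: [2.402500, 2.695000]
Iteration 3:
  c_3 = (2.402500 + 2.695000)/2 = 2.548750
  f(c_3) = f(2.548750) = -0.503873
  f(a) × f(c) ≥ 0, new interval: [2.548750, 2.695000]
Iteration 4:
  c_4 = (2.548750 + 2.695000)/2 = 2.621875
  f(c_4) = f(2.621875) = -0.125771
  f(a) × f(c) ≥ 0, new interval: [2.621875, 2.695000]
Iteration 5:
  c_5 = (2.621875 + 2.695000)/2 = 2.658437
  f(c_5) = f(2.658437) = 0.067290
  f(a) × f(c) < 0, new interval: [2.621875, 2.658437]
Iteration 6:
  c_6 = (2.621875 + 2.658437)/2 = 2.640156
  f(c_6) = f(2.640156) = -0.029575
  f(a) × f(c) ≥ 0, new interval: [2.640156, 2.658437]
Iteration 7:
  c_7 = (2.640156 + 2.658437)/2 = 2.649297
  f(c_7) = f(2.649297) = 0.018774
  f(a) × f(c) < 0, new interval: [2.640156, 2.649297]

After 7 iteration(s), the approximation is c_7 = 2.649297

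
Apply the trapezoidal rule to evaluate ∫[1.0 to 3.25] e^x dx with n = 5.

f(x) = e^x
a = 1.0, b = 3.25, n = 5
h = (b - a)/n = 0.450000

Trapezoidal rule: (h/2)[f(x₀) + 2f(x₁) + 2f(x₂) + ... + f(xₙ)]

x_0 = 1.0000, f(x_0) = 2.718282, coefficient = 1
x_1 = 1.4500, f(x_1) = 4.263115, coefficient = 2
x_2 = 1.9000, f(x_2) = 6.685894, coefficient = 2
x_3 = 2.3500, f(x_3) = 10.485570, coefficient = 2
x_4 = 2.8000, f(x_4) = 16.444647, coefficient = 2
x_5 = 3.2500, f(x_5) = 25.790340, coefficient = 1

I ≈ (0.450000/2) × 104.267073 = 23.460091
Exact value: 23.072058
Error: 0.388033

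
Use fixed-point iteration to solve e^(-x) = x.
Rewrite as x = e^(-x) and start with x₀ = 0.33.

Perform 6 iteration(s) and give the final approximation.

Equation: e^(-x) = x
Fixed-point form: x = e^(-x)
x₀ = 0.33

x_1 = g(0.330000) = 0.718924
x_2 = g(0.718924) = 0.487276
x_3 = g(0.487276) = 0.614297
x_4 = g(0.614297) = 0.541021
x_5 = g(0.541021) = 0.582154
x_6 = g(0.582154) = 0.558694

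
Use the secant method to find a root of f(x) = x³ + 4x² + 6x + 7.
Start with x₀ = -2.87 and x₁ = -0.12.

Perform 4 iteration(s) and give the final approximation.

f(x) = x³ + 4x² + 6x + 7
x₀ = -2.87, x₁ = -0.12

Secant formula: x_{n+1} = x_n - f(x_n)(x_n - x_{n-1})/(f(x_n) - f(x_{n-1}))

Iteration 1:
  f(-2.870000) = -0.912303
  f(-0.120000) = 6.335872
  x_2 = -0.120000 - 6.335872×(-0.120000 - (-2.870000))/(6.335872 - (-0.912303))
       = -2.523867
Iteration 2:
  f(-0.120000) = 6.335872
  f(-2.523867) = 1.259625
  x_3 = -2.523867 - 1.259625×(-2.523867 - (-0.120000))/(1.259625 - 6.335872)
       = -3.120365
Iteration 3:
  f(-2.523867) = 1.259625
  f(-3.120365) = -3.157465
  x_4 = -3.120365 - (-3.157465)×(-3.120365 - (-2.523867))/(-3.157465 - 1.259625)
       = -2.693971
Iteration 4:
  f(-3.120365) = -3.157465
  f(-2.693971) = 0.314655
  x_5 = -2.693971 - 0.314655×(-2.693971 - (-3.120365))/(0.314655 - (-3.157465))
       = -2.732612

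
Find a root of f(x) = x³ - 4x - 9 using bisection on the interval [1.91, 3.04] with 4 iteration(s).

f(x) = x³ - 4x - 9
Initial interval: [1.91, 3.04]

Iteration 1:
  c_1 = (1.910000 + 3.040000)/2 = 2.475000
  f(c_1) = f(2.475000) = -3.739078
  f(a) × f(c) ≥ 0, new interval: [2.475000, 3.040000]
Iteration 2:
  c_2 = (2.475000 + 3.040000)/2 = 2.757500
  f(c_2) = f(2.757500) = 0.937496
  f(a) × f(c) < 0, new interval: [2.475000, 2.757500]
Iteration 3:
  c_3 = (2.475000 + 2.757500)/2 = 2.616250
  f(c_3) = f(2.616250) = -1.557386
  f(a) × f(c) ≥ 0, new interval: [2.616250, 2.757500]
Iteration 4:
  c_4 = (2.616250 + 2.757500)/2 = 2.686875
  f(c_4) = f(2.686875) = -0.350151
  f(a) × f(c) ≥ 0, new interval: [2.686875, 2.757500]

After 4 iteration(s), the approximation is c_4 = 2.686875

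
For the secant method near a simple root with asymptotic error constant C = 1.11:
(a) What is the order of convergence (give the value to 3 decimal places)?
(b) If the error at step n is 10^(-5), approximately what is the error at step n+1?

(a) Secant method has superlinear convergence with order φ = (1+√5)/2 ≈ 1.618.
    This means |e_{n+1}| ≈ C|e_n|^1.618.

(b) With |e_n| = 10^(-5) and C = 1.11:
    |e_{n+1}| ≈ 1.11 × (10^(-5))^1.618 = 1.11 × 10^(-8.09)

(a) ≈ 1.618 (golden ratio); (b) |e_{n+1}| ≈ 9.019e-09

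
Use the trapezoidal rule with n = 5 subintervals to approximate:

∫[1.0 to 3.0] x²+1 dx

f(x) = x²+1
a = 1.0, b = 3.0, n = 5
h = (b - a)/n = 0.400000

Trapezoidal rule: (h/2)[f(x₀) + 2f(x₁) + 2f(x₂) + ... + f(xₙ)]

x_0 = 1.0000, f(x_0) = 2.000000, coefficient = 1
x_1 = 1.4000, f(x_1) = 2.960000, coefficient = 2
x_2 = 1.8000, f(x_2) = 4.240000, coefficient = 2
x_3 = 2.2000, f(x_3) = 5.840000, coefficient = 2
x_4 = 2.6000, f(x_4) = 7.760000, coefficient = 2
x_5 = 3.0000, f(x_5) = 10.000000, coefficient = 1

I ≈ (0.400000/2) × 53.600000 = 10.720000
Exact value: 10.666667
Error: 0.053333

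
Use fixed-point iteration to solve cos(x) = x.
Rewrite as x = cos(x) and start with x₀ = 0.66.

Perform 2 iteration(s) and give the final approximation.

Equation: cos(x) = x
Fixed-point form: x = cos(x)
x₀ = 0.66

x_1 = g(0.660000) = 0.789992
x_2 = g(0.789992) = 0.703851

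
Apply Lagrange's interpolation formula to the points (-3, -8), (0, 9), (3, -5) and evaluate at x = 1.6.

Lagrange interpolation formula:
P(x) = Σ yᵢ × Lᵢ(x)
where Lᵢ(x) = Π_{j≠i} (x - xⱼ)/(xᵢ - xⱼ)

L_0(1.6) = (1.6 - 0)/(-3 - 0) × (1.6 - 3)/(-3 - 3) = -0.124444
L_1(1.6) = (1.6 - (-3))/(0 - (-3)) × (1.6 - 3)/(0 - 3) = 0.715556
L_2(1.6) = (1.6 - (-3))/(3 - (-3)) × (1.6 - 0)/(3 - 0) = 0.408889

P(1.6) = (-8)×L_0(1.6) + 9×L_1(1.6) + (-5)×L_2(1.6)
P(1.6) = 5.391111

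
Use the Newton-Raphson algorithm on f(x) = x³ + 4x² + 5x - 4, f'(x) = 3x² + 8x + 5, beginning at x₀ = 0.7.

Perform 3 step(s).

f(x) = x³ + 4x² + 5x - 4
f'(x) = 3x² + 8x + 5
x₀ = 0.7

Newton-Raphson formula: x_{n+1} = x_n - f(x_n)/f'(x_n)

Iteration 1:
  f(0.700000) = 1.803000
  f'(0.700000) = 12.070000
  x_1 = 0.700000 - 1.803000/12.070000 = 0.550621
Iteration 2:
  f(0.550621) = 0.132782
  f'(0.550621) = 10.314523
  x_2 = 0.550621 - 0.132782/10.314523 = 0.537748
Iteration 3:
  f(0.537748) = 0.000935
  f'(0.537748) = 10.169504
  x_3 = 0.537748 - 0.000935/10.169504 = 0.537656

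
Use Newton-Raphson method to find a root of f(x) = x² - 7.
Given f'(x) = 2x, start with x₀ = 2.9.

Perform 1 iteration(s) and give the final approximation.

f(x) = x² - 7
f'(x) = 2x
x₀ = 2.9

Newton-Raphson formula: x_{n+1} = x_n - f(x_n)/f'(x_n)

Iteration 1:
  f(2.900000) = 1.410000
  f'(2.900000) = 5.800000
  x_1 = 2.900000 - 1.410000/5.800000 = 2.656897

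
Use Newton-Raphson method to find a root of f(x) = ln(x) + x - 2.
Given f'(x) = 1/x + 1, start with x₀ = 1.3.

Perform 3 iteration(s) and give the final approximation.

f(x) = ln(x) + x - 2
f'(x) = 1/x + 1
x₀ = 1.3

Newton-Raphson formula: x_{n+1} = x_n - f(x_n)/f'(x_n)

Iteration 1:
  f(1.300000) = -0.437636
  f'(1.300000) = 1.769231
  x_1 = 1.300000 - (-0.437636)/1.769231 = 1.547359
Iteration 2:
  f(1.547359) = -0.016091
  f'(1.547359) = 1.646262
  x_2 = 1.547359 - (-0.016091)/1.646262 = 1.557134
Iteration 3:
  f(1.557134) = -0.000020
  f'(1.557134) = 1.642206
  x_3 = 1.557134 - (-0.000020)/1.642206 = 1.557146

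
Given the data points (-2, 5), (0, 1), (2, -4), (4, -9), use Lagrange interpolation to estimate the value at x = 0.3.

Lagrange interpolation formula:
P(x) = Σ yᵢ × Lᵢ(x)
where Lᵢ(x) = Π_{j≠i} (x - xⱼ)/(xᵢ - xⱼ)

L_0(0.3) = (0.3 - 0)/(-2 - 0) × (0.3 - 2)/(-2 - 2) × (0.3 - 4)/(-2 - 4) = -0.039313
L_1(0.3) = (0.3 - (-2))/(0 - (-2)) × (0.3 - 2)/(0 - 2) × (0.3 - 4)/(0 - 4) = 0.904187
L_2(0.3) = (0.3 - (-2))/(2 - (-2)) × (0.3 - 0)/(2 - 0) × (0.3 - 4)/(2 - 4) = 0.159562
L_3(0.3) = (0.3 - (-2))/(4 - (-2)) × (0.3 - 0)/(4 - 0) × (0.3 - 2)/(4 - 2) = -0.024437

P(0.3) = 5×L_0(0.3) + 1×L_1(0.3) + (-4)×L_2(0.3) + (-9)×L_3(0.3)
P(0.3) = 0.289312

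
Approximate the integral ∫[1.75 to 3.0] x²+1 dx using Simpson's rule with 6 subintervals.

f(x) = x²+1
a = 1.75, b = 3.0, n = 6
h = (b - a)/n = 0.208333

Simpson's rule: (h/3)[f(x₀) + 4f(x₁) + 2f(x₂) + ... + f(xₙ)]

x_0 = 1.7500, f(x_0) = 4.062500, coefficient = 1
x_1 = 1.9583, f(x_1) = 4.835069, coefficient = 4
x_2 = 2.1667, f(x_2) = 5.694444, coefficient = 2
x_3 = 2.3750, f(x_3) = 6.640625, coefficient = 4
x_4 = 2.5833, f(x_4) = 7.673611, coefficient = 2
x_5 = 2.7917, f(x_5) = 8.793403, coefficient = 4
x_6 = 3.0000, f(x_6) = 10.000000, coefficient = 1

I ≈ (0.208333/3) × 121.875000 = 8.463542
Exact value: 8.463542
Error: 0.000000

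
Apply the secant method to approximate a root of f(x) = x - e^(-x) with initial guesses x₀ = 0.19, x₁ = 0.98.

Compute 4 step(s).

f(x) = x - e^(-x)
x₀ = 0.19, x₁ = 0.98

Secant formula: x_{n+1} = x_n - f(x_n)(x_n - x_{n-1})/(f(x_n) - f(x_{n-1}))

Iteration 1:
  f(0.190000) = -0.636959
  f(0.980000) = 0.604689
  x_2 = 0.980000 - 0.604689×(0.980000 - 0.190000)/(0.604689 - (-0.636959))
       = 0.595266
Iteration 2:
  f(0.980000) = 0.604689
  f(0.595266) = 0.043850
  x_3 = 0.595266 - 0.043850×(0.595266 - 0.980000)/(0.043850 - 0.604689)
       = 0.565185
Iteration 3:
  f(0.595266) = 0.043850
  f(0.565185) = -0.003070
  x_4 = 0.565185 - (-0.003070)×(0.565185 - 0.595266)/(-0.003070 - 0.043850)
       = 0.567153
Iteration 4:
  f(0.565185) = -0.003070
  f(0.567153) = 0.000016
  x_5 = 0.567153 - 0.000016×(0.567153 - 0.565185)/(0.000016 - (-0.003070))
       = 0.567143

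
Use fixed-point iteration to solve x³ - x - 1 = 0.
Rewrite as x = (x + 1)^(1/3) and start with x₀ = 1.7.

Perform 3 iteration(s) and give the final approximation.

Equation: x³ - x - 1 = 0
Fixed-point form: x = (x + 1)^(1/3)
x₀ = 1.7

x_1 = g(1.700000) = 1.392477
x_2 = g(1.392477) = 1.337465
x_3 = g(1.337465) = 1.327135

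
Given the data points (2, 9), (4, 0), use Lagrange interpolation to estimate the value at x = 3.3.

Lagrange interpolation formula:
P(x) = Σ yᵢ × Lᵢ(x)
where Lᵢ(x) = Π_{j≠i} (x - xⱼ)/(xᵢ - xⱼ)

L_0(3.3) = (3.3 - 4)/(2 - 4) = 0.350000
L_1(3.3) = (3.3 - 2)/(4 - 2) = 0.650000

P(3.3) = 9×L_0(3.3) + 0×L_1(3.3)
P(3.3) = 3.150000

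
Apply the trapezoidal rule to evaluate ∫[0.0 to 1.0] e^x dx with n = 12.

f(x) = e^x
a = 0.0, b = 1.0, n = 12
h = (b - a)/n = 0.083333

Trapezoidal rule: (h/2)[f(x₀) + 2f(x₁) + 2f(x₂) + ... + f(xₙ)]

x_0 = 0.0000, f(x_0) = 1.000000, coefficient = 1
x_1 = 0.0833, f(x_1) = 1.086904, coefficient = 2
x_2 = 0.1667, f(x_2) = 1.181360, coefficient = 2
x_3 = 0.2500, f(x_3) = 1.284025, coefficient = 2
x_4 = 0.3333, f(x_4) = 1.395612, coefficient = 2
x_5 = 0.4167, f(x_5) = 1.516897, coefficient = 2
x_6 = 0.5000, f(x_6) = 1.648721, coefficient = 2
x_7 = 0.5833, f(x_7) = 1.792002, coefficient = 2
x_8 = 0.6667, f(x_8) = 1.947734, coefficient = 2
x_9 = 0.7500, f(x_9) = 2.117000, coefficient = 2
x_10 = 0.8333, f(x_10) = 2.300976, coefficient = 2
x_11 = 0.9167, f(x_11) = 2.500940, coefficient = 2
x_12 = 1.0000, f(x_12) = 2.718282, coefficient = 1

I ≈ (0.083333/2) × 41.262626 = 1.719276
Exact value: 1.718282
Error: 0.000994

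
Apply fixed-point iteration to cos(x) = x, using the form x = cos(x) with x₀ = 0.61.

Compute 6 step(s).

Equation: cos(x) = x
Fixed-point form: x = cos(x)
x₀ = 0.61

x_1 = g(0.610000) = 0.819648
x_2 = g(0.819648) = 0.682479
x_3 = g(0.682479) = 0.776012
x_4 = g(0.776012) = 0.713713
x_5 = g(0.713713) = 0.755937
x_6 = g(0.755937) = 0.727629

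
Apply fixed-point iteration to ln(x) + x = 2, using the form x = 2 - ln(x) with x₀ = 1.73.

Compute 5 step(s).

Equation: ln(x) + x = 2
Fixed-point form: x = 2 - ln(x)
x₀ = 1.73

x_1 = g(1.730000) = 1.451879
x_2 = g(1.451879) = 1.627142
x_3 = g(1.627142) = 1.513175
x_4 = g(1.513175) = 1.585790
x_5 = g(1.585790) = 1.538917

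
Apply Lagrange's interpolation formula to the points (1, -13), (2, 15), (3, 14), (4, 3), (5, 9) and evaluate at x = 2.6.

Lagrange interpolation formula:
P(x) = Σ yᵢ × Lᵢ(x)
where Lᵢ(x) = Π_{j≠i} (x - xⱼ)/(xᵢ - xⱼ)

L_0(2.6) = (2.6 - 2)/(1 - 2) × (2.6 - 3)/(1 - 3) × (2.6 - 4)/(1 - 4) × (2.6 - 5)/(1 - 5) = -0.033600
L_1(2.6) = (2.6 - 1)/(2 - 1) × (2.6 - 3)/(2 - 3) × (2.6 - 4)/(2 - 4) × (2.6 - 5)/(2 - 5) = 0.358400
L_2(2.6) = (2.6 - 1)/(3 - 1) × (2.6 - 2)/(3 - 2) × (2.6 - 4)/(3 - 4) × (2.6 - 5)/(3 - 5) = 0.806400
L_3(2.6) = (2.6 - 1)/(4 - 1) × (2.6 - 2)/(4 - 2) × (2.6 - 3)/(4 - 3) × (2.6 - 5)/(4 - 5) = -0.153600
L_4(2.6) = (2.6 - 1)/(5 - 1) × (2.6 - 2)/(5 - 2) × (2.6 - 3)/(5 - 3) × (2.6 - 4)/(5 - 4) = 0.022400

P(2.6) = (-13)×L_0(2.6) + 15×L_1(2.6) + 14×L_2(2.6) + 3×L_3(2.6) + 9×L_4(2.6)
P(2.6) = 16.843200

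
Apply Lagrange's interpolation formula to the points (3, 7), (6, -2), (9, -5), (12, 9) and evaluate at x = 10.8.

Lagrange interpolation formula:
P(x) = Σ yᵢ × Lᵢ(x)
where Lᵢ(x) = Π_{j≠i} (x - xⱼ)/(xᵢ - xⱼ)

L_0(10.8) = (10.8 - 6)/(3 - 6) × (10.8 - 9)/(3 - 9) × (10.8 - 12)/(3 - 12) = 0.064000
L_1(10.8) = (10.8 - 3)/(6 - 3) × (10.8 - 9)/(6 - 9) × (10.8 - 12)/(6 - 12) = -0.312000
L_2(10.8) = (10.8 - 3)/(9 - 3) × (10.8 - 6)/(9 - 6) × (10.8 - 12)/(9 - 12) = 0.832000
L_3(10.8) = (10.8 - 3)/(12 - 3) × (10.8 - 6)/(12 - 6) × (10.8 - 9)/(12 - 9) = 0.416000

P(10.8) = 7×L_0(10.8) + (-2)×L_1(10.8) + (-5)×L_2(10.8) + 9×L_3(10.8)
P(10.8) = 0.656000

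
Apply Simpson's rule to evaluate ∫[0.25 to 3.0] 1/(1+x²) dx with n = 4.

f(x) = 1/(1+x²)
a = 0.25, b = 3.0, n = 4
h = (b - a)/n = 0.687500

Simpson's rule: (h/3)[f(x₀) + 4f(x₁) + 2f(x₂) + ... + f(xₙ)]

x_0 = 0.2500, f(x_0) = 0.941176, coefficient = 1
x_1 = 0.9375, f(x_1) = 0.532225, coefficient = 4
x_2 = 1.6250, f(x_2) = 0.274678, coefficient = 2
x_3 = 2.3125, f(x_3) = 0.157538, coefficient = 4
x_4 = 3.0000, f(x_4) = 0.100000, coefficient = 1

I ≈ (0.687500/3) × 4.349585 = 0.996780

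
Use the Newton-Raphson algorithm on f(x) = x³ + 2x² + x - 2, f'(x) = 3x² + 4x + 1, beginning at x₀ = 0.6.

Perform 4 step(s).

f(x) = x³ + 2x² + x - 2
f'(x) = 3x² + 4x + 1
x₀ = 0.6

Newton-Raphson formula: x_{n+1} = x_n - f(x_n)/f'(x_n)

Iteration 1:
  f(0.600000) = -0.464000
  f'(0.600000) = 4.480000
  x_1 = 0.600000 - (-0.464000)/4.480000 = 0.703571
Iteration 2:
  f(0.703571) = 0.041874
  f'(0.703571) = 5.299324
  x_2 = 0.703571 - 0.041874/5.299324 = 0.695670
Iteration 3:
  f(0.695670) = 0.000256
  f'(0.695670) = 5.234548
  x_3 = 0.695670 - 0.000256/5.234548 = 0.695621
Iteration 4:
  f(0.695621) = 0.000000
  f'(0.695621) = 5.234148
  x_4 = 0.695621 - 0.000000/5.234148 = 0.695621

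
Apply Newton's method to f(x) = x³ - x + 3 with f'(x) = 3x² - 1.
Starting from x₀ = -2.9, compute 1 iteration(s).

f(x) = x³ - x + 3
f'(x) = 3x² - 1
x₀ = -2.9

Newton-Raphson formula: x_{n+1} = x_n - f(x_n)/f'(x_n)

Iteration 1:
  f(-2.900000) = -18.489000
  f'(-2.900000) = 24.230000
  x_1 = -2.900000 - (-18.489000)/24.230000 = -2.136938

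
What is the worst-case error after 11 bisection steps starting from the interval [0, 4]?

Bisection error bound: |error| ≤ (b-a)/2^n
|error| ≤ (4 - 0)/2^11 = 4/2^11
|error| ≤ 0.0019531250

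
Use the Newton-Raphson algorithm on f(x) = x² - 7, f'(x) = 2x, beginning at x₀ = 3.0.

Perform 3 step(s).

f(x) = x² - 7
f'(x) = 2x
x₀ = 3.0

Newton-Raphson formula: x_{n+1} = x_n - f(x_n)/f'(x_n)

Iteration 1:
  f(3.000000) = 2.000000
  f'(3.000000) = 6.000000
  x_1 = 3.000000 - 2.000000/6.000000 = 2.666667
Iteration 2:
  f(2.666667) = 0.111111
  f'(2.666667) = 5.333333
  x_2 = 2.666667 - 0.111111/5.333333 = 2.645833
Iteration 3:
  f(2.645833) = 0.000434
  f'(2.645833) = 5.291667
  x_3 = 2.645833 - 0.000434/5.291667 = 2.645751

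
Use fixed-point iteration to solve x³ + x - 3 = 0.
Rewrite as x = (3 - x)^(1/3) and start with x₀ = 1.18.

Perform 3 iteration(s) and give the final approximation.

Equation: x³ + x - 3 = 0
Fixed-point form: x = (3 - x)^(1/3)
x₀ = 1.18

x_1 = g(1.180000) = 1.220929
x_2 = g(1.220929) = 1.211707
x_3 = g(1.211707) = 1.213797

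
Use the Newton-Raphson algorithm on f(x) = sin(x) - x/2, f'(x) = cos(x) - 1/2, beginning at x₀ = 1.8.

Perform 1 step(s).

f(x) = sin(x) - x/2
f'(x) = cos(x) - 1/2
x₀ = 1.8

Newton-Raphson formula: x_{n+1} = x_n - f(x_n)/f'(x_n)

Iteration 1:
  f(1.800000) = 0.073848
  f'(1.800000) = -0.727202
  x_1 = 1.800000 - 0.073848/(-0.727202) = 1.901550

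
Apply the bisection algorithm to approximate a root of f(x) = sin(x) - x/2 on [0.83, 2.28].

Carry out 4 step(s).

f(x) = sin(x) - x/2
Initial interval: [0.83, 2.28]

Iteration 1:
  c_1 = (0.830000 + 2.280000)/2 = 1.555000
  f(c_1) = f(1.555000) = 0.222375
  f(a) × f(c) ≥ 0, new interval: [1.555000, 2.280000]
Iteration 2:
  c_2 = (1.555000 + 2.280000)/2 = 1.917500
  f(c_2) = f(1.917500) = -0.018252
  f(a) × f(c) < 0, new interval: [1.555000, 1.917500]
Iteration 3:
  c_3 = (1.555000 + 1.917500)/2 = 1.736250
  f(c_3) = f(1.736250) = 0.118219
  f(a) × f(c) ≥ 0, new interval: [1.736250, 1.917500]
Iteration 4:
  c_4 = (1.736250 + 1.917500)/2 = 1.826875
  f(c_4) = f(1.826875) = 0.053953
  f(a) × f(c) ≥ 0, new interval: [1.826875, 1.917500]

After 4 iteration(s), the approximation is c_4 = 1.826875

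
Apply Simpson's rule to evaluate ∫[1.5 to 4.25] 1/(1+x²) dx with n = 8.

f(x) = 1/(1+x²)
a = 1.5, b = 4.25, n = 8
h = (b - a)/n = 0.343750

Simpson's rule: (h/3)[f(x₀) + 4f(x₁) + 2f(x₂) + ... + f(xₙ)]

x_0 = 1.5000, f(x_0) = 0.307692, coefficient = 1
x_1 = 1.8438, f(x_1) = 0.227303, coefficient = 4
x_2 = 2.1875, f(x_2) = 0.172856, coefficient = 2
x_3 = 2.5312, f(x_3) = 0.135003, coefficient = 4
x_4 = 2.8750, f(x_4) = 0.107926, coefficient = 2
x_5 = 3.2188, f(x_5) = 0.088025, coefficient = 4
x_6 = 3.5625, f(x_6) = 0.073039, coefficient = 2
x_7 = 3.9062, f(x_7) = 0.061505, coefficient = 4
x_8 = 4.2500, f(x_8) = 0.052459, coefficient = 1

I ≈ (0.343750/3) × 3.115140 = 0.356943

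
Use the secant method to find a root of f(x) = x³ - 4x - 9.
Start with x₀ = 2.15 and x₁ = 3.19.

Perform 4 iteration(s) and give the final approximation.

f(x) = x³ - 4x - 9
x₀ = 2.15, x₁ = 3.19

Secant formula: x_{n+1} = x_n - f(x_n)(x_n - x_{n-1})/(f(x_n) - f(x_{n-1}))

Iteration 1:
  f(2.150000) = -7.661625
  f(3.190000) = 10.701759
  x_2 = 3.190000 - 10.701759×(3.190000 - 2.150000)/(10.701759 - (-7.661625))
       = 2.583912
Iteration 2:
  f(3.190000) = 10.701759
  f(2.583912) = -2.083900
  x_3 = 2.583912 - (-2.083900)×(2.583912 - 3.190000)/(-2.083900 - 10.701759)
       = 2.682697
Iteration 3:
  f(2.583912) = -2.083900
  f(2.682697) = -0.423793
  x_4 = 2.682697 - (-0.423793)×(2.682697 - 2.583912)/(-0.423793 - (-2.083900))
       = 2.707914
Iteration 4:
  f(2.682697) = -0.423793
  f(2.707914) = 0.024937
  x_5 = 2.707914 - 0.024937×(2.707914 - 2.682697)/(0.024937 - (-0.423793))
       = 2.706513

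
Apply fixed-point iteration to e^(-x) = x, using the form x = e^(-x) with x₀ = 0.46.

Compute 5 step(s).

Equation: e^(-x) = x
Fixed-point form: x = e^(-x)
x₀ = 0.46

x_1 = g(0.460000) = 0.631284
x_2 = g(0.631284) = 0.531909
x_3 = g(0.531909) = 0.587483
x_4 = g(0.587483) = 0.555724
x_5 = g(0.555724) = 0.573657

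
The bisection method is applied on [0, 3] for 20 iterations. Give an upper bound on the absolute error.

Bisection error bound: |error| ≤ (b-a)/2^n
|error| ≤ (3 - 0)/2^20 = 3/2^20
|error| ≤ 0.0000028610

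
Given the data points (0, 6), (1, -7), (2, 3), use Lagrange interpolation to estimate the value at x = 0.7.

Lagrange interpolation formula:
P(x) = Σ yᵢ × Lᵢ(x)
where Lᵢ(x) = Π_{j≠i} (x - xⱼ)/(xᵢ - xⱼ)

L_0(0.7) = (0.7 - 1)/(0 - 1) × (0.7 - 2)/(0 - 2) = 0.195000
L_1(0.7) = (0.7 - 0)/(1 - 0) × (0.7 - 2)/(1 - 2) = 0.910000
L_2(0.7) = (0.7 - 0)/(2 - 0) × (0.7 - 1)/(2 - 1) = -0.105000

P(0.7) = 6×L_0(0.7) + (-7)×L_1(0.7) + 3×L_2(0.7)
P(0.7) = -5.515000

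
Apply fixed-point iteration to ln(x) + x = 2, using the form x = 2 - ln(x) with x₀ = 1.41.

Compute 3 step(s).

Equation: ln(x) + x = 2
Fixed-point form: x = 2 - ln(x)
x₀ = 1.41

x_1 = g(1.410000) = 1.656410
x_2 = g(1.656410) = 1.495347
x_3 = g(1.495347) = 1.597642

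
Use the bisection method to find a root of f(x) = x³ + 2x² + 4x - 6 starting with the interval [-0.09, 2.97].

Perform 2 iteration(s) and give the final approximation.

f(x) = x³ + 2x² + 4x - 6
Initial interval: [-0.09, 2.97]

Iteration 1:
  c_1 = (-0.090000 + 2.970000)/2 = 1.440000
  f(c_1) = f(1.440000) = 6.893184
  f(a) × f(c) < 0, new interval: [-0.090000, 1.440000]
Iteration 2:
  c_2 = (-0.090000 + 1.440000)/2 = 0.675000
  f(c_2) = f(0.675000) = -2.081203
  f(a) × f(c) ≥ 0, new interval: [0.675000, 1.440000]

After 2 iteration(s), the approximation is c_2 = 0.675000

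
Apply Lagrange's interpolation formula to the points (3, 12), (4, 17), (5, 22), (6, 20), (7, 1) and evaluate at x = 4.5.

Lagrange interpolation formula:
P(x) = Σ yᵢ × Lᵢ(x)
where Lᵢ(x) = Π_{j≠i} (x - xⱼ)/(xᵢ - xⱼ)

L_0(4.5) = (4.5 - 4)/(3 - 4) × (4.5 - 5)/(3 - 5) × (4.5 - 6)/(3 - 6) × (4.5 - 7)/(3 - 7) = -0.039062
L_1(4.5) = (4.5 - 3)/(4 - 3) × (4.5 - 5)/(4 - 5) × (4.5 - 6)/(4 - 6) × (4.5 - 7)/(4 - 7) = 0.468750
L_2(4.5) = (4.5 - 3)/(5 - 3) × (4.5 - 4)/(5 - 4) × (4.5 - 6)/(5 - 6) × (4.5 - 7)/(5 - 7) = 0.703125
L_3(4.5) = (4.5 - 3)/(6 - 3) × (4.5 - 4)/(6 - 4) × (4.5 - 5)/(6 - 5) × (4.5 - 7)/(6 - 7) = -0.156250
L_4(4.5) = (4.5 - 3)/(7 - 3) × (4.5 - 4)/(7 - 4) × (4.5 - 5)/(7 - 5) × (4.5 - 6)/(7 - 6) = 0.023438

P(4.5) = 12×L_0(4.5) + 17×L_1(4.5) + 22×L_2(4.5) + 20×L_3(4.5) + 1×L_4(4.5)
P(4.5) = 19.867188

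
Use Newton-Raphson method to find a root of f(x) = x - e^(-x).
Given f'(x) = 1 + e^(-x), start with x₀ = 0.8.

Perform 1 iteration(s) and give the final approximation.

f(x) = x - e^(-x)
f'(x) = 1 + e^(-x)
x₀ = 0.8

Newton-Raphson formula: x_{n+1} = x_n - f(x_n)/f'(x_n)

Iteration 1:
  f(0.800000) = 0.350671
  f'(0.800000) = 1.449329
  x_1 = 0.800000 - 0.350671/1.449329 = 0.558046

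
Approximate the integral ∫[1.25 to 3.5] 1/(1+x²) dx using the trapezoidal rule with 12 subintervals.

f(x) = 1/(1+x²)
a = 1.25, b = 3.5, n = 12
h = (b - a)/n = 0.187500

Trapezoidal rule: (h/2)[f(x₀) + 2f(x₁) + 2f(x₂) + ... + f(xₙ)]

x_0 = 1.2500, f(x_0) = 0.390244, coefficient = 1
x_1 = 1.4375, f(x_1) = 0.326115, coefficient = 2
x_2 = 1.6250, f(x_2) = 0.274678, coefficient = 2
x_3 = 1.8125, f(x_3) = 0.233364, coefficient = 2
x_4 = 2.0000, f(x_4) = 0.200000, coefficient = 2
x_5 = 2.1875, f(x_5) = 0.172856, coefficient = 2
x_6 = 2.3750, f(x_6) = 0.150588, coefficient = 2
x_7 = 2.5625, f(x_7) = 0.132163, coefficient = 2
x_8 = 2.7500, f(x_8) = 0.116788, coefficient = 2
x_9 = 2.9375, f(x_9) = 0.103854, coefficient = 2
x_10 = 3.1250, f(x_10) = 0.092888, coefficient = 2
x_11 = 3.3125, f(x_11) = 0.083524, coefficient = 2
x_12 = 3.5000, f(x_12) = 0.075472, coefficient = 1

I ≈ (0.187500/2) × 4.239352 = 0.397439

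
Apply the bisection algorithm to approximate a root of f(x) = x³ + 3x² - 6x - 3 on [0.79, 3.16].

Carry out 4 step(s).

f(x) = x³ + 3x² - 6x - 3
Initial interval: [0.79, 3.16]

Iteration 1:
  c_1 = (0.790000 + 3.160000)/2 = 1.975000
  f(c_1) = f(1.975000) = 4.555609
  f(a) × f(c) < 0, new interval: [0.790000, 1.975000]
Iteration 2:
  c_2 = (0.790000 + 1.975000)/2 = 1.382500
  f(c_2) = f(1.382500) = -2.918700
  f(a) × f(c) ≥ 0, new interval: [1.382500, 1.975000]
Iteration 3:
  c_3 = (1.382500 + 1.975000)/2 = 1.678750
  f(c_3) = f(1.678750) = 0.113161
  f(a) × f(c) < 0, new interval: [1.382500, 1.678750]
Iteration 4:
  c_4 = (1.382500 + 1.678750)/2 = 1.530625
  f(c_4) = f(1.530625) = -1.569343
  f(a) × f(c) ≥ 0, new interval: [1.530625, 1.678750]

After 4 iteration(s), the approximation is c_4 = 1.530625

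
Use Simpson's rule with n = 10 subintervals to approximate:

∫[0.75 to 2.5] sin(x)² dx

f(x) = sin(x)²
a = 0.75, b = 2.5, n = 10
h = (b - a)/n = 0.175000

Simpson's rule: (h/3)[f(x₀) + 4f(x₁) + 2f(x₂) + ... + f(xₙ)]

x_0 = 0.7500, f(x_0) = 0.464631, coefficient = 1
x_1 = 0.9250, f(x_1) = 0.637795, coefficient = 4
x_2 = 1.1000, f(x_2) = 0.794251, coefficient = 2
x_3 = 1.2750, f(x_3) = 0.915027, coefficient = 4
x_4 = 1.4500, f(x_4) = 0.985479, coefficient = 2
x_5 = 1.6250, f(x_5) = 0.997065, coefficient = 4
x_6 = 1.8000, f(x_6) = 0.948379, coefficient = 2
x_7 = 1.9750, f(x_7) = 0.845326, coefficient = 4
x_8 = 2.1500, f(x_8) = 0.700400, coefficient = 2
x_9 = 2.3250, f(x_9) = 0.531174, coefficient = 4
x_10 = 2.5000, f(x_10) = 0.358169, coefficient = 1

I ≈ (0.175000/3) × 23.385363 = 1.364146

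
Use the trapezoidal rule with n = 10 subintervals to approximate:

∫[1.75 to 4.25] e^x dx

f(x) = e^x
a = 1.75, b = 4.25, n = 10
h = (b - a)/n = 0.250000

Trapezoidal rule: (h/2)[f(x₀) + 2f(x₁) + 2f(x₂) + ... + f(xₙ)]

x_0 = 1.7500, f(x_0) = 5.754603, coefficient = 1
x_1 = 2.0000, f(x_1) = 7.389056, coefficient = 2
x_2 = 2.2500, f(x_2) = 9.487736, coefficient = 2
x_3 = 2.5000, f(x_3) = 12.182494, coefficient = 2
x_4 = 2.7500, f(x_4) = 15.642632, coefficient = 2
x_5 = 3.0000, f(x_5) = 20.085537, coefficient = 2
x_6 = 3.2500, f(x_6) = 25.790340, coefficient = 2
x_7 = 3.5000, f(x_7) = 33.115452, coefficient = 2
x_8 = 3.7500, f(x_8) = 42.521082, coefficient = 2
x_9 = 4.0000, f(x_9) = 54.598150, coefficient = 2
x_10 = 4.2500, f(x_10) = 70.105412, coefficient = 1

I ≈ (0.250000/2) × 517.484972 = 64.685622
Exact value: 64.350810
Error: 0.334812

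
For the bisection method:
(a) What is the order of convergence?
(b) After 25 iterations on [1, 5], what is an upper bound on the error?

(a) Bisection has linear (order 1) convergence; the error is halved each step.

(b) Error bound = (b-a)/2^n = (5 - 1)/2^{25}
    = 4/2^{25}

(a) 1 (linear); (b) error ≤ 1.19e-07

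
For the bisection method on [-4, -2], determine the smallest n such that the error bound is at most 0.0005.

We need (b-a)/2^n ≤ 0.0005
(-2 - (-4))/2^n ≤ 0.0005
2/2^n ≤ 0.0005
2^n ≥ 4000
n ≥ log₂(4000) = 11.97
n ≥ 12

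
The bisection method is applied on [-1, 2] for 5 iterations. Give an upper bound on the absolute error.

Bisection error bound: |error| ≤ (b-a)/2^n
|error| ≤ (2 - (-1))/2^5 = 3/2^5
|error| ≤ 0.0937500000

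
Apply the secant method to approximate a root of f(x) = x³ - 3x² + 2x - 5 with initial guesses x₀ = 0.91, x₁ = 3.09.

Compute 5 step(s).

f(x) = x³ - 3x² + 2x - 5
x₀ = 0.91, x₁ = 3.09

Secant formula: x_{n+1} = x_n - f(x_n)(x_n - x_{n-1})/(f(x_n) - f(x_{n-1}))

Iteration 1:
  f(0.910000) = -4.910729
  f(3.090000) = 2.039329
  x_2 = 3.090000 - 2.039329×(3.090000 - 0.910000)/(2.039329 - (-4.910729))
       = 2.450331
Iteration 2:
  f(3.090000) = 2.039329
  f(2.450331) = -3.399618
  x_3 = 2.450331 - (-3.399618)×(2.450331 - 3.090000)/(-3.399618 - 2.039329)
       = 2.850157
Iteration 3:
  f(2.450331) = -3.399618
  f(2.850157) = -0.516924
  x_4 = 2.850157 - (-0.516924)×(2.850157 - 2.450331)/(-0.516924 - (-3.399618))
       = 2.921853
Iteration 4:
  f(2.850157) = -0.516924
  f(2.921853) = 0.176549
  x_5 = 2.921853 - 0.176549×(2.921853 - 2.850157)/(0.176549 - (-0.516924))
       = 2.903600
Iteration 5:
  f(2.921853) = 0.176549
  f(2.903600) = -0.005537
  x_6 = 2.903600 - (-0.005537)×(2.903600 - 2.921853)/(-0.005537 - 0.176549)
       = 2.904155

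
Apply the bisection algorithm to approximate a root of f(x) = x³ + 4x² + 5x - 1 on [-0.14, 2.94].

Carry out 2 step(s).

f(x) = x³ + 4x² + 5x - 1
Initial interval: [-0.14, 2.94]

Iteration 1:
  c_1 = (-0.140000 + 2.940000)/2 = 1.400000
  f(c_1) = f(1.400000) = 16.584000
  f(a) × f(c) < 0, new interval: [-0.140000, 1.400000]
Iteration 2:
  c_2 = (-0.140000 + 1.400000)/2 = 0.630000
  f(c_2) = f(0.630000) = 3.987647
  f(a) × f(c) < 0, new interval: [-0.140000, 0.630000]

After 2 iteration(s), the approximation is c_2 = 0.630000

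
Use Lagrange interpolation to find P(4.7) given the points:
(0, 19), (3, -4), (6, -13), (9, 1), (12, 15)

Lagrange interpolation formula:
P(x) = Σ yᵢ × Lᵢ(x)
where Lᵢ(x) = Π_{j≠i} (x - xⱼ)/(xᵢ - xⱼ)

L_0(4.7) = (4.7 - 3)/(0 - 3) × (4.7 - 6)/(0 - 6) × (4.7 - 9)/(0 - 9) × (4.7 - 12)/(0 - 12) = -0.035685
L_1(4.7) = (4.7 - 0)/(3 - 0) × (4.7 - 6)/(3 - 6) × (4.7 - 9)/(3 - 9) × (4.7 - 12)/(3 - 12) = 0.394636
L_2(4.7) = (4.7 - 0)/(6 - 0) × (4.7 - 3)/(6 - 3) × (4.7 - 9)/(6 - 9) × (4.7 - 12)/(6 - 12) = 0.774093
L_3(4.7) = (4.7 - 0)/(9 - 0) × (4.7 - 3)/(9 - 3) × (4.7 - 6)/(9 - 6) × (4.7 - 12)/(9 - 12) = -0.156019
L_4(4.7) = (4.7 - 0)/(12 - 0) × (4.7 - 3)/(12 - 3) × (4.7 - 6)/(12 - 6) × (4.7 - 9)/(12 - 9) = 0.022975

P(4.7) = 19×L_0(4.7) + (-4)×L_1(4.7) + (-13)×L_2(4.7) + 1×L_3(4.7) + 15×L_4(4.7)
P(4.7) = -12.131156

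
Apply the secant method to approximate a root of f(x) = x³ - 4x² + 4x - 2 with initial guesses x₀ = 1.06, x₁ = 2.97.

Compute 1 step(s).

f(x) = x³ - 4x² + 4x - 2
x₀ = 1.06, x₁ = 2.97

Secant formula: x_{n+1} = x_n - f(x_n)(x_n - x_{n-1})/(f(x_n) - f(x_{n-1}))

Iteration 1:
  f(1.060000) = -1.063384
  f(2.970000) = 0.794473
  x_2 = 2.970000 - 0.794473×(2.970000 - 1.060000)/(0.794473 - (-1.063384))
       = 2.153229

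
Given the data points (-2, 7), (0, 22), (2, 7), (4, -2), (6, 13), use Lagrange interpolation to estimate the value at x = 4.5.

Lagrange interpolation formula:
P(x) = Σ yᵢ × Lᵢ(x)
where Lᵢ(x) = Π_{j≠i} (x - xⱼ)/(xᵢ - xⱼ)

L_0(4.5) = (4.5 - 0)/(-2 - 0) × (4.5 - 2)/(-2 - 2) × (4.5 - 4)/(-2 - 4) × (4.5 - 6)/(-2 - 6) = -0.021973
L_1(4.5) = (4.5 - (-2))/(0 - (-2)) × (4.5 - 2)/(0 - 2) × (4.5 - 4)/(0 - 4) × (4.5 - 6)/(0 - 6) = 0.126953
L_2(4.5) = (4.5 - (-2))/(2 - (-2)) × (4.5 - 0)/(2 - 0) × (4.5 - 4)/(2 - 4) × (4.5 - 6)/(2 - 6) = -0.342773
L_3(4.5) = (4.5 - (-2))/(4 - (-2)) × (4.5 - 0)/(4 - 0) × (4.5 - 2)/(4 - 2) × (4.5 - 6)/(4 - 6) = 1.142578
L_4(4.5) = (4.5 - (-2))/(6 - (-2)) × (4.5 - 0)/(6 - 0) × (4.5 - 2)/(6 - 2) × (4.5 - 4)/(6 - 4) = 0.095215

P(4.5) = 7×L_0(4.5) + 22×L_1(4.5) + 7×L_2(4.5) + (-2)×L_3(4.5) + 13×L_4(4.5)
P(4.5) = -0.807617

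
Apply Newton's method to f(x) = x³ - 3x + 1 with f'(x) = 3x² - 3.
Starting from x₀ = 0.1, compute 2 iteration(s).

f(x) = x³ - 3x + 1
f'(x) = 3x² - 3
x₀ = 0.1

Newton-Raphson formula: x_{n+1} = x_n - f(x_n)/f'(x_n)

Iteration 1:
  f(0.100000) = 0.701000
  f'(0.100000) = -2.970000
  x_1 = 0.100000 - 0.701000/(-2.970000) = 0.336027
Iteration 2:
  f(0.336027) = 0.029861
  f'(0.336027) = -2.661258
  x_2 = 0.336027 - 0.029861/(-2.661258) = 0.347248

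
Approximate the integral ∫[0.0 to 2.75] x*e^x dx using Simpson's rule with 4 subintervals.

f(x) = x*e^x
a = 0.0, b = 2.75, n = 4
h = (b - a)/n = 0.687500

Simpson's rule: (h/3)[f(x₀) + 4f(x₁) + 2f(x₂) + ... + f(xₙ)]

x_0 = 0.0000, f(x_0) = 0.000000, coefficient = 1
x_1 = 0.6875, f(x_1) = 1.367257, coefficient = 4
x_2 = 1.3750, f(x_2) = 5.438230, coefficient = 2
x_3 = 2.0625, f(x_3) = 16.222819, coefficient = 4
x_4 = 2.7500, f(x_4) = 43.017238, coefficient = 1

I ≈ (0.687500/3) × 124.254003 = 28.474876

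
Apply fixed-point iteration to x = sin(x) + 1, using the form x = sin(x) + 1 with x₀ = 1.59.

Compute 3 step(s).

Equation: x = sin(x) + 1
Fixed-point form: x = sin(x) + 1
x₀ = 1.59

x_1 = g(1.590000) = 1.999816
x_2 = g(1.999816) = 1.909374
x_3 = g(1.909374) = 1.943228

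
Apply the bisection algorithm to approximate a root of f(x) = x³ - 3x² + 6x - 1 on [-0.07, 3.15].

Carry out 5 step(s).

f(x) = x³ - 3x² + 6x - 1
Initial interval: [-0.07, 3.15]

Iteration 1:
  c_1 = (-0.070000 + 3.150000)/2 = 1.540000
  f(c_1) = f(1.540000) = 4.777464
  f(a) × f(c) < 0, new interval: [-0.070000, 1.540000]
Iteration 2:
  c_2 = (-0.070000 + 1.540000)/2 = 0.735000
  f(c_2) = f(0.735000) = 2.186390
  f(a) × f(c) < 0, new interval: [-0.070000, 0.735000]
Iteration 3:
  c_3 = (-0.070000 + 0.735000)/2 = 0.332500
  f(c_3) = f(0.332500) = 0.700091
  f(a) × f(c) < 0, new interval: [-0.070000, 0.332500]
Iteration 4:
  c_4 = (-0.070000 + 0.332500)/2 = 0.131250
  f(c_4) = f(0.131250) = -0.261919
  f(a) × f(c) ≥ 0, new interval: [0.131250, 0.332500]
Iteration 5:
  c_5 = (0.131250 + 0.332500)/2 = 0.231875
  f(c_5) = f(0.231875) = 0.242419
  f(a) × f(c) < 0, new interval: [0.131250, 0.231875]

After 5 iteration(s), the approximation is c_5 = 0.231875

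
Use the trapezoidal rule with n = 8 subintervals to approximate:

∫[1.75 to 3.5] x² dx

f(x) = x²
a = 1.75, b = 3.5, n = 8
h = (b - a)/n = 0.218750

Trapezoidal rule: (h/2)[f(x₀) + 2f(x₁) + 2f(x₂) + ... + f(xₙ)]

x_0 = 1.7500, f(x_0) = 3.062500, coefficient = 1
x_1 = 1.9688, f(x_1) = 3.875977, coefficient = 2
x_2 = 2.1875, f(x_2) = 4.785156, coefficient = 2
x_3 = 2.4062, f(x_3) = 5.790039, coefficient = 2
x_4 = 2.6250, f(x_4) = 6.890625, coefficient = 2
x_5 = 2.8438, f(x_5) = 8.086914, coefficient = 2
x_6 = 3.0625, f(x_6) = 9.378906, coefficient = 2
x_7 = 3.2812, f(x_7) = 10.766602, coefficient = 2
x_8 = 3.5000, f(x_8) = 12.250000, coefficient = 1

I ≈ (0.218750/2) × 114.460938 = 12.519165
Exact value: 12.505208
Error: 0.013957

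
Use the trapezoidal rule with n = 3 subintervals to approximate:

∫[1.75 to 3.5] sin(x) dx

f(x) = sin(x)
a = 1.75, b = 3.5, n = 3
h = (b - a)/n = 0.583333

Trapezoidal rule: (h/2)[f(x₀) + 2f(x₁) + 2f(x₂) + ... + f(xₙ)]

x_0 = 1.7500, f(x_0) = 0.983986, coefficient = 1
x_1 = 2.3333, f(x_1) = 0.723086, coefficient = 2
x_2 = 2.9167, f(x_2) = 0.223034, coefficient = 2
x_3 = 3.5000, f(x_3) = -0.350783, coefficient = 1

I ≈ (0.583333/2) × 2.525443 = 0.736588
Exact value: 0.758211
Error: 0.021623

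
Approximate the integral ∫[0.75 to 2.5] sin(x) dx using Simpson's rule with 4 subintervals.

f(x) = sin(x)
a = 0.75, b = 2.5, n = 4
h = (b - a)/n = 0.437500

Simpson's rule: (h/3)[f(x₀) + 4f(x₁) + 2f(x₂) + ... + f(xₙ)]

x_0 = 0.7500, f(x_0) = 0.681639, coefficient = 1
x_1 = 1.1875, f(x_1) = 0.927437, coefficient = 4
x_2 = 1.6250, f(x_2) = 0.998531, coefficient = 2
x_3 = 2.0625, f(x_3) = 0.881530, coefficient = 4
x_4 = 2.5000, f(x_4) = 0.598472, coefficient = 1

I ≈ (0.437500/3) × 10.513040 = 1.533152
Exact value: 1.532832
Error: 0.000319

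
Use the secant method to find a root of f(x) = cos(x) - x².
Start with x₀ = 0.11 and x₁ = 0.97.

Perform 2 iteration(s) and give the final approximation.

f(x) = cos(x) - x²
x₀ = 0.11, x₁ = 0.97

Secant formula: x_{n+1} = x_n - f(x_n)(x_n - x_{n-1})/(f(x_n) - f(x_{n-1}))

Iteration 1:
  f(0.110000) = 0.981856
  f(0.970000) = -0.375600
  x_2 = 0.970000 - (-0.375600)×(0.970000 - 0.110000)/(-0.375600 - 0.981856)
       = 0.732043
Iteration 2:
  f(0.970000) = -0.375600
  f(0.732043) = 0.207924
  x_3 = 0.732043 - 0.207924×(0.732043 - 0.970000)/(0.207924 - (-0.375600))
       = 0.816833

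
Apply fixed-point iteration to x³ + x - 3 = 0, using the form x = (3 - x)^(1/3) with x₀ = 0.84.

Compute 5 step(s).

Equation: x³ + x - 3 = 0
Fixed-point form: x = (3 - x)^(1/3)
x₀ = 0.84

x_1 = g(0.840000) = 1.292661
x_2 = g(1.292661) = 1.195198
x_3 = g(1.195198) = 1.217521
x_4 = g(1.217521) = 1.212481
x_5 = g(1.212481) = 1.213622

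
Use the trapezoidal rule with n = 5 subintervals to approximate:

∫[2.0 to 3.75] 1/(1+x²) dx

f(x) = 1/(1+x²)
a = 2.0, b = 3.75, n = 5
h = (b - a)/n = 0.350000

Trapezoidal rule: (h/2)[f(x₀) + 2f(x₁) + 2f(x₂) + ... + f(xₙ)]

x_0 = 2.0000, f(x_0) = 0.200000, coefficient = 1
x_1 = 2.3500, f(x_1) = 0.153315, coefficient = 2
x_2 = 2.7000, f(x_2) = 0.120627, coefficient = 2
x_3 = 3.0500, f(x_3) = 0.097064, coefficient = 2
x_4 = 3.4000, f(x_4) = 0.079618, coefficient = 2
x_5 = 3.7500, f(x_5) = 0.066390, coefficient = 1

I ≈ (0.350000/2) × 1.167639 = 0.204337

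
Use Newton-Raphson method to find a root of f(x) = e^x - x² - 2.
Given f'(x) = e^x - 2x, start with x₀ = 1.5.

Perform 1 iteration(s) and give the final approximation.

f(x) = e^x - x² - 2
f'(x) = e^x - 2x
x₀ = 1.5

Newton-Raphson formula: x_{n+1} = x_n - f(x_n)/f'(x_n)

Iteration 1:
  f(1.500000) = 0.231689
  f'(1.500000) = 1.481689
  x_1 = 1.500000 - 0.231689/1.481689 = 1.343632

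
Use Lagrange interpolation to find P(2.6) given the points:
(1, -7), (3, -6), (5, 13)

Lagrange interpolation formula:
P(x) = Σ yᵢ × Lᵢ(x)
where Lᵢ(x) = Π_{j≠i} (x - xⱼ)/(xᵢ - xⱼ)

L_0(2.6) = (2.6 - 3)/(1 - 3) × (2.6 - 5)/(1 - 5) = 0.120000
L_1(2.6) = (2.6 - 1)/(3 - 1) × (2.6 - 5)/(3 - 5) = 0.960000
L_2(2.6) = (2.6 - 1)/(5 - 1) × (2.6 - 3)/(5 - 3) = -0.080000

P(2.6) = (-7)×L_0(2.6) + (-6)×L_1(2.6) + 13×L_2(2.6)
P(2.6) = -7.640000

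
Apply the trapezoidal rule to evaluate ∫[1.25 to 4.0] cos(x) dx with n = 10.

f(x) = cos(x)
a = 1.25, b = 4.0, n = 10
h = (b - a)/n = 0.275000

Trapezoidal rule: (h/2)[f(x₀) + 2f(x₁) + 2f(x₂) + ... + f(xₙ)]

x_0 = 1.2500, f(x_0) = 0.315322, coefficient = 1
x_1 = 1.5250, f(x_1) = 0.045780, coefficient = 2
x_2 = 1.8000, f(x_2) = -0.227202, coefficient = 2
x_3 = 2.0750, f(x_3) = -0.483110, coefficient = 2
x_4 = 2.3500, f(x_4) = -0.702713, coefficient = 2
x_5 = 2.6250, f(x_5) = -0.869507, coefficient = 2
x_6 = 2.9000, f(x_6) = -0.970958, coefficient = 2
x_7 = 3.1750, f(x_7) = -0.999442, coefficient = 2
x_8 = 3.4500, f(x_8) = -0.952818, coefficient = 2
x_9 = 3.7250, f(x_9) = -0.834590, coefficient = 2
x_10 = 4.0000, f(x_10) = -0.653644, coefficient = 1

I ≈ (0.275000/2) × -12.327444 = -1.695024
Exact value: -1.705787
Error: 0.010764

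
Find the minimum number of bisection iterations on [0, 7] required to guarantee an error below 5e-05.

We need (b-a)/2^n ≤ 5e-05
(7 - 0)/2^n ≤ 5e-05
7/2^n ≤ 5e-05
2^n ≥ 140000
n ≥ log₂(140000) = 17.10
n ≥ 18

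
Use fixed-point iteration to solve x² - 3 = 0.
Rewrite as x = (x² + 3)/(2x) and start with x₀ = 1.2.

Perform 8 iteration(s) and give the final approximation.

Equation: x² - 3 = 0
Fixed-point form: x = (x² + 3)/(2x)
x₀ = 1.2

x_1 = g(1.200000) = 1.850000
x_2 = g(1.850000) = 1.735811
x_3 = g(1.735811) = 1.732055
x_4 = g(1.732055) = 1.732051
x_5 = g(1.732051) = 1.732051
x_6 = g(1.732051) = 1.732051
x_7 = g(1.732051) = 1.732051
x_8 = g(1.732051) = 1.732051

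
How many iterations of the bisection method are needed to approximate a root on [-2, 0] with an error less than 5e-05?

We need (b-a)/2^n ≤ 5e-05
(0 - (-2))/2^n ≤ 5e-05
2/2^n ≤ 5e-05
2^n ≥ 40000
n ≥ log₂(40000) = 15.29
n ≥ 16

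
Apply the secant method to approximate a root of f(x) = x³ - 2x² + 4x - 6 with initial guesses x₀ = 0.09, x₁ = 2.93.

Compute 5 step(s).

f(x) = x³ - 2x² + 4x - 6
x₀ = 0.09, x₁ = 2.93

Secant formula: x_{n+1} = x_n - f(x_n)(x_n - x_{n-1})/(f(x_n) - f(x_{n-1}))

Iteration 1:
  f(0.090000) = -5.655471
  f(2.930000) = 13.703957
  x_2 = 2.930000 - 13.703957×(2.930000 - 0.090000)/(13.703957 - (-5.655471))
       = 0.919649
Iteration 2:
  f(2.930000) = 13.703957
  f(0.919649) = -3.235114
  x_3 = 0.919649 - (-3.235114)×(0.919649 - 2.930000)/(-3.235114 - 13.703957)
       = 1.303597
Iteration 3:
  f(0.919649) = -3.235114
  f(1.303597) = -1.969055
  x_4 = 1.303597 - (-1.969055)×(1.303597 - 0.919649)/(-1.969055 - (-3.235114))
       = 1.900736
Iteration 4:
  f(1.303597) = -1.969055
  f(1.900736) = 1.244327
  x_5 = 1.900736 - 1.244327×(1.900736 - 1.303597)/(1.244327 - (-1.969055))
       = 1.669504
Iteration 5:
  f(1.900736) = 1.244327
  f(1.669504) = -0.243154
  x_6 = 1.669504 - (-0.243154)×(1.669504 - 1.900736)/(-0.243154 - 1.244327)
       = 1.707303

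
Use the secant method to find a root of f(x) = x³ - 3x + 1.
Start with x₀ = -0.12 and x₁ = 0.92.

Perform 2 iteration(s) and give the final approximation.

f(x) = x³ - 3x + 1
x₀ = -0.12, x₁ = 0.92

Secant formula: x_{n+1} = x_n - f(x_n)(x_n - x_{n-1})/(f(x_n) - f(x_{n-1}))

Iteration 1:
  f(-0.120000) = 1.358272
  f(0.920000) = -0.981312
  x_2 = 0.920000 - (-0.981312)×(0.920000 - (-0.120000))/(-0.981312 - 1.358272)
       = 0.483784
Iteration 2:
  f(0.920000) = -0.981312
  f(0.483784) = -0.338123
  x_3 = 0.483784 - (-0.338123)×(0.483784 - 0.920000)/(-0.338123 - (-0.981312))
       = 0.254466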